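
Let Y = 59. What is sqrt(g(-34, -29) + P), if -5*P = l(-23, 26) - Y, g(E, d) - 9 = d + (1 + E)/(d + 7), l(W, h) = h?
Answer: I*sqrt(1190)/10 ≈ 3.4496*I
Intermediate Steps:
g(E, d) = 9 + d + (1 + E)/(7 + d) (g(E, d) = 9 + (d + (1 + E)/(d + 7)) = 9 + (d + (1 + E)/(7 + d)) = 9 + d + (1 + E)/(7 + d))
P = 33/5 (P = -(26 - 1*59)/5 = -(26 - 59)/5 = -1/5*(-33) = 33/5 ≈ 6.6000)
sqrt(g(-34, -29) + P) = sqrt((64 - 34 + (-29)**2 + 16*(-29))/(7 - 29) + 33/5) = sqrt((64 - 34 + 841 - 464)/(-22) + 33/5) = sqrt(-1/22*407 + 33/5) = sqrt(-37/2 + 33/5) = sqrt(-119/10) = I*sqrt(1190)/10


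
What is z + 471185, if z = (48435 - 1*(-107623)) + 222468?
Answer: 849711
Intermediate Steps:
z = 378526 (z = (48435 + 107623) + 222468 = 156058 + 222468 = 378526)
z + 471185 = 378526 + 471185 = 849711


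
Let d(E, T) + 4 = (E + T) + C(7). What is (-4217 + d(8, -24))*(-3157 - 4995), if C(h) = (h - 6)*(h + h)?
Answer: 34425896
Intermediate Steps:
C(h) = 2*h*(-6 + h) (C(h) = (-6 + h)*(2*h) = 2*h*(-6 + h))
d(E, T) = 10 + E + T (d(E, T) = -4 + ((E + T) + 2*7*(-6 + 7)) = -4 + ((E + T) + 2*7*1) = -4 + ((E + T) + 14) = -4 + (14 + E + T) = 10 + E + T)
(-4217 + d(8, -24))*(-3157 - 4995) = (-4217 + (10 + 8 - 24))*(-3157 - 4995) = (-4217 - 6)*(-8152) = -4223*(-8152) = 34425896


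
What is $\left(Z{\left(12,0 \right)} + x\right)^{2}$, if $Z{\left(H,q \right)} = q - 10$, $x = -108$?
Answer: $13924$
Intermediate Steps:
$Z{\left(H,q \right)} = -10 + q$
$\left(Z{\left(12,0 \right)} + x\right)^{2} = \left(\left(-10 + 0\right) - 108\right)^{2} = \left(-10 - 108\right)^{2} = \left(-118\right)^{2} = 13924$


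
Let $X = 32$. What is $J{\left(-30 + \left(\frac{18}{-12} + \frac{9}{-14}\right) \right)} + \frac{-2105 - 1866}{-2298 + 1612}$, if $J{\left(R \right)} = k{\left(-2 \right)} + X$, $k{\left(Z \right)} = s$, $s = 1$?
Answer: $\frac{26609}{686} \approx 38.789$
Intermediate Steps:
$k{\left(Z \right)} = 1$
$J{\left(R \right)} = 33$ ($J{\left(R \right)} = 1 + 32 = 33$)
$J{\left(-30 + \left(\frac{18}{-12} + \frac{9}{-14}\right) \right)} + \frac{-2105 - 1866}{-2298 + 1612} = 33 + \frac{-2105 - 1866}{-2298 + 1612} = 33 - \frac{3971}{-686} = 33 - - \frac{3971}{686} = 33 + \frac{3971}{686} = \frac{26609}{686}$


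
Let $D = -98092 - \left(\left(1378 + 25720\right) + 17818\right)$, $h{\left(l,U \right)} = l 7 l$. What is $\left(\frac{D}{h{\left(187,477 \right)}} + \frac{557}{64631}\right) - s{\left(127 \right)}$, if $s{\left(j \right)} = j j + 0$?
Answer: $- \frac{36454154444762}{2260081439} \approx -16130.0$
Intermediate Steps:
$h{\left(l,U \right)} = 7 l^{2}$ ($h{\left(l,U \right)} = 7 l l = 7 l^{2}$)
$s{\left(j \right)} = j^{2}$ ($s{\left(j \right)} = j^{2} + 0 = j^{2}$)
$D = -143008$ ($D = -98092 - \left(27098 + 17818\right) = -98092 - 44916 = -143008$)
$\left(\frac{D}{h{\left(187,477 \right)}} + \frac{557}{64631}\right) - s{\left(127 \right)} = \left(- \frac{143008}{7 \cdot 187^{2}} + \frac{557}{64631}\right) - 127^{2} = \left(- \frac{143008}{7 \cdot 34969} + 557 \cdot \frac{1}{64631}\right) - 16129 = \left(- \frac{143008}{244783} + \frac{557}{64631}\right) - 16129 = - \frac{1300915131}{2260081439} - 16129 = - \frac{36454154444762}{2260081439}$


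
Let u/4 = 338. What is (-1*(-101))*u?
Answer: 136552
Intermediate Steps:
u = 1352 (u = 4*338 = 1352)
(-1*(-101))*u = -1*(-101)*1352 = 101*1352 = 136552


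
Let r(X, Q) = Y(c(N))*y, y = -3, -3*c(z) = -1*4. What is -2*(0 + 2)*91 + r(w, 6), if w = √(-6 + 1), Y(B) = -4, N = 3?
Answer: -352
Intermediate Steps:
c(z) = 4/3 (c(z) = -(-1)*4/3 = -⅓*(-4) = 4/3)
w = I*√5 (w = √(-5) = I*√5 ≈ 2.2361*I)
r(X, Q) = 12 (r(X, Q) = -4*(-3) = 12)
-2*(0 + 2)*91 + r(w, 6) = -2*(0 + 2)*91 + 12 = -2*2*91 + 12 = -4*91 + 12 = -364 + 12 = -352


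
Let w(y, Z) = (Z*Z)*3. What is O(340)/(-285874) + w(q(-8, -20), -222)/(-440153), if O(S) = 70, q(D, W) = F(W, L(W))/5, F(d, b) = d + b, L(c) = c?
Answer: -21148926679/62914149361 ≈ -0.33616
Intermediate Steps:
F(d, b) = b + d
q(D, W) = 2*W/5 (q(D, W) = (W + W)/5 = (2*W)*(1/5) = 2*W/5)
w(y, Z) = 3*Z**2 (w(y, Z) = Z**2*3 = 3*Z**2)
O(340)/(-285874) + w(q(-8, -20), -222)/(-440153) = 70/(-285874) + (3*(-222)**2)/(-440153) = 70*(-1/285874) + (3*49284)*(-1/440153) = -35/142937 + 147852*(-1/440153) = -35/142937 - 147852/440153 = -21148926679/62914149361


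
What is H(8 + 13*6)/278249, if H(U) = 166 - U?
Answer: 80/278249 ≈ 0.00028751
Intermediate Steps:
H(8 + 13*6)/278249 = (166 - (8 + 13*6))/278249 = (166 - (8 + 78))*(1/278249) = (166 - 1*86)*(1/278249) = (166 - 86)*(1/278249) = 80*(1/278249) = 80/278249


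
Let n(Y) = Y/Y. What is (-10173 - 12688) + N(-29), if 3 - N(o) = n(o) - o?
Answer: -22888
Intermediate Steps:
n(Y) = 1
N(o) = 2 + o (N(o) = 3 - (1 - o) = 3 + (-1 + o) = 2 + o)
(-10173 - 12688) + N(-29) = (-10173 - 12688) + (2 - 29) = -22861 - 27 = -22888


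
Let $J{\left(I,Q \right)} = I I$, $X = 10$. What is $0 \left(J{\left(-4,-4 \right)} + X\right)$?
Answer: $0$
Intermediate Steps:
$J{\left(I,Q \right)} = I^{2}$
$0 \left(J{\left(-4,-4 \right)} + X\right) = 0 \left(\left(-4\right)^{2} + 10\right) = 0 \left(16 + 10\right) = 0 \cdot 26 = 0$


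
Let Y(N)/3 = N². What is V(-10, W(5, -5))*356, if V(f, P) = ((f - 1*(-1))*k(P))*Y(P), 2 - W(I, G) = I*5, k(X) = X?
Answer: 116949204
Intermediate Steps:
Y(N) = 3*N²
W(I, G) = 2 - 5*I (W(I, G) = 2 - I*5 = 2 - 5*I)
V(f, P) = 3*P³*(1 + f) (V(f, P) = ((f - 1*(-1))*P)*(3*P²) = ((f + 1)*P)*(3*P²) = ((1 + f)*P)*(3*P²) = (P*(1 + f))*(3*P²) = 3*P³*(1 + f))
V(-10, W(5, -5))*356 = (3*(2 - 5*5)³*(1 - 10))*356 = (3*(2 - 25)³*(-9))*356 = (3*(-23)³*(-9))*356 = (3*(-12167)*(-9))*356 = 328509*356 = 116949204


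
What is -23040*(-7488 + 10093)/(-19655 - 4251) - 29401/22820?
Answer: 684467641847/272767460 ≈ 2509.3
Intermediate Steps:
-23040*(-7488 + 10093)/(-19655 - 4251) - 29401/22820 = -23040/((-23906/2605)) - 29401*1/22820 = -23040/((-23906*1/2605)) - 29401/22820 = -23040/(-23906/2605) - 29401/22820 = -23040*(-2605/23906) - 29401/22820 = 30009600/11953 - 29401/22820 = 684467641847/272767460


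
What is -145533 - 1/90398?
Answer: -13155892135/90398 ≈ -1.4553e+5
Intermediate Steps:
-145533 - 1/90398 = -13155892135/90398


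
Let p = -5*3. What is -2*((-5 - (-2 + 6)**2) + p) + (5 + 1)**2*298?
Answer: 10800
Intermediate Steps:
p = -15
-2*((-5 - (-2 + 6)**2) + p) + (5 + 1)**2*298 = -2*((-5 - (-2 + 6)**2) - 15) + (5 + 1)**2*298 = -2*((-5 - 1*4**2) - 15) + 6**2*298 = -2*((-5 - 1*16) - 15) + 36*298 = -2*((-5 - 16) - 15) + 10728 = -2*(-21 - 15) + 10728 = -2*(-36) + 10728 = 72 + 10728 = 10800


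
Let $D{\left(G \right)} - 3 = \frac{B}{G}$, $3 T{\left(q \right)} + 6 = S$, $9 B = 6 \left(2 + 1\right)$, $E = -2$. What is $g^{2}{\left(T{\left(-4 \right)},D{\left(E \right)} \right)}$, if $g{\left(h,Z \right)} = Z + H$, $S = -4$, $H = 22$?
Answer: $576$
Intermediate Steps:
$B = 2$ ($B = \frac{6 \left(2 + 1\right)}{9} = \frac{6 \cdot 3}{9} = \frac{1}{9} \cdot 18 = 2$)
$T{\left(q \right)} = - \frac{10}{3}$ ($T{\left(q \right)} = -2 + \frac{1}{3} \left(-4\right) = -2 - \frac{4}{3} = - \frac{10}{3}$)
$D{\left(G \right)} = 3 + \frac{2}{G}$
$g{\left(h,Z \right)} = 22 + Z$ ($g{\left(h,Z \right)} = Z + 22 = 22 + Z$)
$g^{2}{\left(T{\left(-4 \right)},D{\left(E \right)} \right)} = \left(22 + \left(3 + \frac{2}{-2}\right)\right)^{2} = \left(22 + \left(3 + 2 \left(- \frac{1}{2}\right)\right)\right)^{2} = \left(22 + \left(3 - 1\right)\right)^{2} = \left(22 + 2\right)^{2} = 24^{2} = 576$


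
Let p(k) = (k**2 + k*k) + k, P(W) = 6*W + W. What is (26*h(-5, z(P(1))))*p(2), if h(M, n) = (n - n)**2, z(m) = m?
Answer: 0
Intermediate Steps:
P(W) = 7*W
h(M, n) = 0 (h(M, n) = 0**2 = 0)
p(k) = k + 2*k**2 (p(k) = (k**2 + k**2) + k = 2*k**2 + k = k + 2*k**2)
(26*h(-5, z(P(1))))*p(2) = (26*0)*(2*(1 + 2*2)) = 0*(2*(1 + 4)) = 0*(2*5) = 0*10 = 0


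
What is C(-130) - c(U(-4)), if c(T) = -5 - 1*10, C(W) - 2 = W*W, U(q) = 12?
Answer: 16917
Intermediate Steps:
C(W) = 2 + W**2 (C(W) = 2 + W*W = 2 + W**2)
c(T) = -15 (c(T) = -5 - 10 = -15)
C(-130) - c(U(-4)) = (2 + (-130)**2) - 1*(-15) = (2 + 16900) + 15 = 16902 + 15 = 16917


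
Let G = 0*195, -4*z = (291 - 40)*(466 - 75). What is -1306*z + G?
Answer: 64086073/2 ≈ 3.2043e+7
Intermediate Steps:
z = -98141/4 (z = -(291 - 40)*(466 - 75)/4 = -251*391/4 = -1/4*98141 = -98141/4 ≈ -24535.)
G = 0
-1306*z + G = -1306*(-98141/4) + 0 = 64086073/2 + 0 = 64086073/2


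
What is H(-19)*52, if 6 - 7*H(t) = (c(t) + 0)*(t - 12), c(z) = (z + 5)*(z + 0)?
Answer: 429104/7 ≈ 61301.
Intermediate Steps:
c(z) = z*(5 + z) (c(z) = (5 + z)*z = z*(5 + z))
H(t) = 6/7 - t*(-12 + t)*(5 + t)/7 (H(t) = 6/7 - (t*(5 + t) + 0)*(t - 12)/7 = 6/7 - t*(5 + t)*(-12 + t)/7 = 6/7 - t*(-12 + t)*(5 + t)/7)
H(-19)*52 = (6/7 + (-19)² - ⅐*(-19)³ + (60/7)*(-19))*52 = (6/7 + 361 - ⅐*(-6859) - 1140/7)*52 = (6/7 + 361 + 6859/7 - 1140/7)*52 = (8252/7)*52 = 429104/7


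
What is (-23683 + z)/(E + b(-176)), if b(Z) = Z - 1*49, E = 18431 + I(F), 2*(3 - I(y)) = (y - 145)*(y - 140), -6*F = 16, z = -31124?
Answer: -493263/69079 ≈ -7.1406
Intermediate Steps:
F = -8/3 (F = -1/6*16 = -8/3 ≈ -2.6667)
I(y) = 3 - (-145 + y)*(-140 + y)/2 (I(y) = 3 - (y - 145)*(y - 140)/2 = 3 - (-145 + y)*(-140 + y)/2)
E = 71104/9 (E = 18431 + (-10147 - (-8/3)**2/2 + (285/2)*(-8/3)) = 18431 + (-10147 - 1/2*64/9 - 380) = 18431 + (-10147 - 32/9 - 380) = 18431 - 94775/9 = 71104/9 ≈ 7900.4)
b(Z) = -49 + Z (b(Z) = Z - 49 = -49 + Z)
(-23683 + z)/(E + b(-176)) = (-23683 - 31124)/(71104/9 + (-49 - 176)) = -54807/(71104/9 - 225) = -54807/69079/9 = -54807*9/69079 = -493263/69079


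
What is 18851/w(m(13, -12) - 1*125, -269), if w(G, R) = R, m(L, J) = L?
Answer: -18851/269 ≈ -70.078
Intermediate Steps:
18851/w(m(13, -12) - 1*125, -269) = 18851/(-269) = 18851*(-1/269) = -18851/269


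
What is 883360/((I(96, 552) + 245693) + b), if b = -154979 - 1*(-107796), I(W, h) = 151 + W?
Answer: 883360/198757 ≈ 4.4444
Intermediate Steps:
b = -47183 (b = -154979 + 107796 = -47183)
883360/((I(96, 552) + 245693) + b) = 883360/(((151 + 96) + 245693) - 47183) = 883360/((247 + 245693) - 47183) = 883360/(245940 - 47183) = 883360/198757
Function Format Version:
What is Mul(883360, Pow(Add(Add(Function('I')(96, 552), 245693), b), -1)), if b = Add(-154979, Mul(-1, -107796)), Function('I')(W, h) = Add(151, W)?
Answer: Rational(883360, 198757) ≈ 4.4444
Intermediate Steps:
b = -47183 (b = Add(-154979, 107796) = -47183)
Mul(883360, Pow(Add(Add(Function('I')(96, 552), 245693), b), -1)) = Mul(883360, Pow(Add(Add(Add(151, 96), 245693), -47183), -1)) = Mul(883360, Pow(Add(Add(247, 245693), -47183), -1)) = Mul(883360, Pow(Add(245940, -47183), -1)) = Mul(883360, Pow(198757, -1)) = Mul(883360, Rational(1, 198757)) = Rational(883360, 198757)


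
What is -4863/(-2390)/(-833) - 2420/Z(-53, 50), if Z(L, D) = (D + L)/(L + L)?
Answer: -510697986989/5972610 ≈ -85507.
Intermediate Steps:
Z(L, D) = (D + L)/(2*L) (Z(L, D) = (D + L)/((2*L)) = (D + L)*(1/(2*L)) = (D + L)/(2*L))
-4863/(-2390)/(-833) - 2420/Z(-53, 50) = -4863/(-2390)/(-833) - 2420*(-106/(50 - 53)) = -4863*(-1/2390)*(-1/833) - 2420/((1/2)*(-1/53)*(-3)) = (4863/2390)*(-1/833) - 2420/3/106 = -4863/1990870 - 2420*106/3 = -4863/1990870 - 256520/3 = -510697986989/5972610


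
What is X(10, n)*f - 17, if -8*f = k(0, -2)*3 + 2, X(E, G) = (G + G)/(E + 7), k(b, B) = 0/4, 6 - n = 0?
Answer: -292/17 ≈ -17.176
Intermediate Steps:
n = 6 (n = 6 - 1*0 = 6 + 0 = 6)
k(b, B) = 0 (k(b, B) = 0*(¼) = 0)
X(E, G) = 2*G/(7 + E) (X(E, G) = (2*G)/(7 + E) = 2*G/(7 + E))
f = -¼ (f = -(0*3 + 2)/8 = -(0 + 2)/8 = -⅛*2 = -¼ ≈ -0.25000)
X(10, n)*f - 17 = (2*6/(7 + 10))*(-¼) - 17 = (2*6/17)*(-¼) - 17 = (2*6*(1/17))*(-¼) - 17 = (12/17)*(-¼) - 17 = -3/17 - 17 = -292/17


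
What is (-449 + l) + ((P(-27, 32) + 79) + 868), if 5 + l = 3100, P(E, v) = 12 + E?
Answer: 3578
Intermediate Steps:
l = 3095 (l = -5 + 3100 = 3095)
(-449 + l) + ((P(-27, 32) + 79) + 868) = (-449 + 3095) + (((12 - 27) + 79) + 868) = 2646 + ((-15 + 79) + 868) = 2646 + (64 + 868) = 2646 + 932 = 3578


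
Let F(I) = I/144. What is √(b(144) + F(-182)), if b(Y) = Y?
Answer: √20554/12 ≈ 11.947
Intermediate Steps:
F(I) = I/144 (F(I) = I*(1/144) = I/144)
√(b(144) + F(-182)) = √(144 + (1/144)*(-182)) = √(144 - 91/72) = √(10277/72) = √20554/12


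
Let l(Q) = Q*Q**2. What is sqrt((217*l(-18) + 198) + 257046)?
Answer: 10*I*sqrt(10083) ≈ 1004.1*I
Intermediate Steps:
l(Q) = Q**3
sqrt((217*l(-18) + 198) + 257046) = sqrt((217*(-18)**3 + 198) + 257046) = sqrt((217*(-5832) + 198) + 257046) = sqrt((-1265544 + 198) + 257046) = sqrt(-1265346 + 257046) = sqrt(-1008300) = 10*I*sqrt(10083)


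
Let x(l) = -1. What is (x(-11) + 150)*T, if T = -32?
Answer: -4768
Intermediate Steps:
(x(-11) + 150)*T = (-1 + 150)*(-32) = 149*(-32) = -4768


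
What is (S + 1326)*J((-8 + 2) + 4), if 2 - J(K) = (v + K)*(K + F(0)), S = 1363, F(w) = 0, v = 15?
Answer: 75292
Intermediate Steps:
J(K) = 2 - K*(15 + K) (J(K) = 2 - (15 + K)*(K + 0) = 2 - (15 + K)*K = 2 - K*(15 + K))
(S + 1326)*J((-8 + 2) + 4) = (1363 + 1326)*(2 - ((-8 + 2) + 4)² - 15*((-8 + 2) + 4)) = 2689*(2 - (-6 + 4)² - 15*(-6 + 4)) = 2689*(2 - 1*(-2)² - 15*(-2)) = 2689*(2 - 1*4 + 30) = 2689*(2 - 4 + 30) = 2689*28 = 75292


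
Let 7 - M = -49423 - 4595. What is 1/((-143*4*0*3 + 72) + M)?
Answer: 1/54097 ≈ 1.8485e-5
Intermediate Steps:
M = 54025 (M = 7 - (-49423 - 4595) = 7 - 1*(-54018) = 7 + 54018 = 54025)
1/((-143*4*0*3 + 72) + M) = 1/((-143*4*0*3 + 72) + 54025) = 1/((-0*3 + 72) + 54025) = 1/((-143*0 + 72) + 54025) = 1/((0 + 72) + 54025) = 1/(72 + 54025) = 1/54097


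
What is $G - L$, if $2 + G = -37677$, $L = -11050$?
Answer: $-26629$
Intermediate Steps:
$G = -37679$ ($G = -2 - 37677 = -37679$)
$G - L = -37679 - -11050 = -37679 + 11050 = -26629$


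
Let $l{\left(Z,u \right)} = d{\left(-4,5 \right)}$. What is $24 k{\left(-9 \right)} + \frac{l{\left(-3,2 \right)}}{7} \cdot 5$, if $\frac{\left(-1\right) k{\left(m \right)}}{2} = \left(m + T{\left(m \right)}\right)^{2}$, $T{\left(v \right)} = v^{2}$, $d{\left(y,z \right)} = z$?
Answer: $- \frac{1741799}{7} \approx -2.4883 \cdot 10^{5}$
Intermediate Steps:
$l{\left(Z,u \right)} = 5$
$k{\left(m \right)} = - 2 \left(m + m^{2}\right)^{2}$
$24 k{\left(-9 \right)} + \frac{l{\left(-3,2 \right)}}{7} \cdot 5 = 24 \left(- 2 \left(-9\right)^{2} \left(1 - 9\right)^{2}\right) + \frac{5}{7} \cdot 5 = 24 \left(\left(-2\right) 81 \left(-8\right)^{2}\right) + 5 \cdot \frac{1}{7} \cdot 5 = 24 \left(\left(-2\right) 81 \cdot 64\right) + \frac{5}{7} \cdot 5 = 24 \left(-10368\right) + \frac{25}{7} = -248832 + \frac{25}{7} = - \frac{1741799}{7}$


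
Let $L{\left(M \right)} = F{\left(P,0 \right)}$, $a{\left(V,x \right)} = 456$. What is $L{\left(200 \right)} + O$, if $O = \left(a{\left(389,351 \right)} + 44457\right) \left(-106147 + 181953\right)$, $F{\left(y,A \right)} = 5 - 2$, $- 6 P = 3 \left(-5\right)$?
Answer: $3404674881$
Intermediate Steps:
$P = \frac{5}{2}$ ($P = - \frac{3 \left(-5\right)}{6} = \left(- \frac{1}{6}\right) \left(-15\right) = \frac{5}{2} \approx 2.5$)
$F{\left(y,A \right)} = 3$
$L{\left(M \right)} = 3$
$O = 3404674878$ ($O = \left(456 + 44457\right) \left(-106147 + 181953\right) = 44913 \cdot 75806 = 3404674878$)
$L{\left(200 \right)} + O = 3 + 3404674878 = 3404674881$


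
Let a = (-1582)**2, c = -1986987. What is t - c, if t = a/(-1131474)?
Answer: 1124110813057/565737 ≈ 1.9870e+6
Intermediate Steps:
a = 2502724
t = -1251362/565737 (t = 2502724/(-1131474) = 2502724*(-1/1131474) = -1251362/565737 ≈ -2.2119)
t - c = -1251362/565737 - 1*(-1986987) = -1251362/565737 + 1986987 = 1124110813057/565737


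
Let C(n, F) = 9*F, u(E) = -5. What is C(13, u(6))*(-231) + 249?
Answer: 10644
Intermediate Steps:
C(13, u(6))*(-231) + 249 = (9*(-5))*(-231) + 249 = -45*(-231) + 249 = 10395 + 249 = 10644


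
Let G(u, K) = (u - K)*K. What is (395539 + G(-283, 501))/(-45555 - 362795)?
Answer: -551/81670 ≈ -0.0067467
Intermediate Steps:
G(u, K) = K*(u - K)
(395539 + G(-283, 501))/(-45555 - 362795) = (395539 + 501*(-283 - 1*501))/(-45555 - 362795) = (395539 + 501*(-283 - 501))/(-408350) = (395539 + 501*(-784))*(-1/408350) = (395539 - 392784)*(-1/408350) = 2755*(-1/408350) = -551/81670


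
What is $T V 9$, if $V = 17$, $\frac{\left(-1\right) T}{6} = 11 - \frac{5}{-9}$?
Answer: $-10608$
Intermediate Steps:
$T = - \frac{208}{3}$ ($T = - 6 \left(11 - \frac{5}{-9}\right) = - 6 \left(11 - - \frac{5}{9}\right) = - 6 \left(11 + \frac{5}{9}\right) = \left(-6\right) \frac{104}{9} = - \frac{208}{3} \approx -69.333$)
$T V 9 = \left(- \frac{208}{3}\right) 17 \cdot 9 = \left(- \frac{3536}{3}\right) 9 = -10608$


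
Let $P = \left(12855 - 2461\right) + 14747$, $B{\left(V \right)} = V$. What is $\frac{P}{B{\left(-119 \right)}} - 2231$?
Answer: $- \frac{290630}{119} \approx -2442.3$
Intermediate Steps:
$P = 25141$ ($P = 10394 + 14747 = 25141$)
$\frac{P}{B{\left(-119 \right)}} - 2231 = \frac{25141}{-119} - 2231 = 25141 \left(- \frac{1}{119}\right) - 2231 = - \frac{25141}{119} - 2231 = - \frac{290630}{119}$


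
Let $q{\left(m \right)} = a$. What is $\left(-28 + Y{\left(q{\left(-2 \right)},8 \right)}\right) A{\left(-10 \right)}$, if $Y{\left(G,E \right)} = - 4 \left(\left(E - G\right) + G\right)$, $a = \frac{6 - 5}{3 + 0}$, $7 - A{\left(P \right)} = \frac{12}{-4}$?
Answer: $-600$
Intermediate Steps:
$A{\left(P \right)} = 10$ ($A{\left(P \right)} = 7 - \frac{12}{-4} = 7 - 12 \left(- \frac{1}{4}\right) = 7 - -3 = 7 + 3 = 10$)
$a = \frac{1}{3}$ ($a = 1 \cdot \frac{1}{3} = \frac{1}{3} \approx 0.33333$)
$q{\left(m \right)} = \frac{1}{3}$
$Y{\left(G,E \right)} = - 4 E$
$\left(-28 + Y{\left(q{\left(-2 \right)},8 \right)}\right) A{\left(-10 \right)} = \left(-28 - 32\right) 10 = \left(-60\right) 10 = -600$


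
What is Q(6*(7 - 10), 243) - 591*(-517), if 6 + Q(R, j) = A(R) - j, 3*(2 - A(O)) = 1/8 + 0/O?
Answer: 7327199/24 ≈ 3.0530e+5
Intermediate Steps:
A(O) = 47/24 (A(O) = 2 - (1/8 + 0/O)/3 = 2 - (1*(1/8) + 0)/3 = 2 - (1/8 + 0)/3 = 2 - 1/3*1/8 = 2 - 1/24 = 47/24)
Q(R, j) = -97/24 - j (Q(R, j) = -6 + (47/24 - j) = -97/24 - j)
Q(6*(7 - 10), 243) - 591*(-517) = (-97/24 - 1*243) - 591*(-517) = (-97/24 - 243) - 1*(-305547) = -5929/24 + 305547 = 7327199/24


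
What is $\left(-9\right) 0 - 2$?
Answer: $-2$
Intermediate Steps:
$\left(-9\right) 0 - 2 = 0 - 2 = -2$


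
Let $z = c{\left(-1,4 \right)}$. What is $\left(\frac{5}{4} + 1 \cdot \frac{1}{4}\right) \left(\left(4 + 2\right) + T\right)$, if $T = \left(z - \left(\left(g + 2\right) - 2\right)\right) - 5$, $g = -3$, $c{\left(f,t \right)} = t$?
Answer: $12$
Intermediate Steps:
$z = 4$
$T = 2$ ($T = \left(4 - \left(\left(-3 + 2\right) - 2\right)\right) - 5 = \left(4 - \left(-1 - 2\right)\right) - 5 = \left(4 - -3\right) - 5 = \left(4 + 3\right) - 5 = 7 - 5 = 2$)
$\left(\frac{5}{4} + 1 \cdot \frac{1}{4}\right) \left(\left(4 + 2\right) + T\right) = \left(\frac{5}{4} + 1 \cdot \frac{1}{4}\right) \left(\left(4 + 2\right) + 2\right) = \left(5 \cdot \frac{1}{4} + 1 \cdot \frac{1}{4}\right) \left(6 + 2\right) = \left(\frac{5}{4} + \frac{1}{4}\right) 8 = \frac{3}{2} \cdot 8 = 12$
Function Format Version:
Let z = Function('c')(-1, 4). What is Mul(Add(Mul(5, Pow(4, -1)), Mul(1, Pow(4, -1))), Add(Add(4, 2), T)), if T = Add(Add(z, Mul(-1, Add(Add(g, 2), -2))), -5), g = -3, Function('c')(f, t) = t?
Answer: 12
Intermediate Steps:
z = 4
T = 2 (T = Add(Add(4, Mul(-1, Add(Add(-3, 2), -2))), -5) = Add(Add(4, Mul(-1, Add(-1, -2))), -5) = Add(Add(4, Mul(-1, -3)), -5) = Add(Add(4, 3), -5) = Add(7, -5) = 2)
Mul(Add(Mul(5, Pow(4, -1)), Mul(1, Pow(4, -1))), Add(Add(4, 2), T)) = Mul(Add(Mul(5, Pow(4, -1)), Mul(1, Pow(4, -1))), Add(Add(4, 2), 2)) = Mul(Add(Mul(5, Rational(1, 4)), Mul(1, Rational(1, 4))), Add(6, 2)) = Mul(Add(Rational(5, 4), Rational(1, 4)), 8) = Mul(Rational(3, 2), 8) = 12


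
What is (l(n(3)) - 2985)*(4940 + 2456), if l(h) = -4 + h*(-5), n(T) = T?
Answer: -22217584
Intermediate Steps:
l(h) = -4 - 5*h
(l(n(3)) - 2985)*(4940 + 2456) = ((-4 - 5*3) - 2985)*(4940 + 2456) = ((-4 - 15) - 2985)*7396 = (-19 - 2985)*7396 = -3004*7396 = -22217584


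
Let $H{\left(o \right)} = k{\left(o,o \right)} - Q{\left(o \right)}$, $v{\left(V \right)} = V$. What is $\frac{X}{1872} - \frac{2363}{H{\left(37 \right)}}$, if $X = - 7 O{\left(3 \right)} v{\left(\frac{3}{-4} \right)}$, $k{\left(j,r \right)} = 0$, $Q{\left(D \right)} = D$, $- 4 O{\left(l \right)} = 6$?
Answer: $\frac{3931773}{61568} \approx 63.861$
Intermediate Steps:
$O{\left(l \right)} = - \frac{3}{2}$ ($O{\left(l \right)} = \left(- \frac{1}{4}\right) 6 = - \frac{3}{2}$)
$H{\left(o \right)} = - o$ ($H{\left(o \right)} = 0 - o = - o$)
$X = - \frac{63}{8}$ ($X = \left(-7\right) \left(- \frac{3}{2}\right) \frac{3}{-4} = \frac{21 \cdot 3 \left(- \frac{1}{4}\right)}{2} = \frac{21}{2} \left(- \frac{3}{4}\right) = - \frac{63}{8} \approx -7.875$)
$\frac{X}{1872} - \frac{2363}{H{\left(37 \right)}} = - \frac{63}{8 \cdot 1872} - \frac{2363}{\left(-1\right) 37} = \left(- \frac{63}{8}\right) \frac{1}{1872} - \frac{2363}{-37} = - \frac{7}{1664} - - \frac{2363}{37} = - \frac{7}{1664} + \frac{2363}{37} = \frac{3931773}{61568}$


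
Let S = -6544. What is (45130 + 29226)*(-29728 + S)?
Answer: -2697040832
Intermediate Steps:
(45130 + 29226)*(-29728 + S) = (45130 + 29226)*(-29728 - 6544) = 74356*(-36272) = -2697040832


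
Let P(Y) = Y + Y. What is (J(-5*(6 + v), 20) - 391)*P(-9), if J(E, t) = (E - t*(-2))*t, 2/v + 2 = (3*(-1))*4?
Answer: 22266/7 ≈ 3180.9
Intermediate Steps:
v = -⅐ (v = 2/(-2 + (3*(-1))*4) = 2/(-2 - 3*4) = 2/(-2 - 12) = 2/(-14) = 2*(-1/14) = -⅐ ≈ -0.14286)
P(Y) = 2*Y
J(E, t) = t*(E + 2*t) (J(E, t) = (E - (-2)*t)*t = (E + 2*t)*t = t*(E + 2*t))
(J(-5*(6 + v), 20) - 391)*P(-9) = (20*(-5*(6 - ⅐) + 2*20) - 391)*(2*(-9)) = (20*(-5*41/7 + 40) - 391)*(-18) = (20*(-205/7 + 40) - 391)*(-18) = (20*(75/7) - 391)*(-18) = (1500/7 - 391)*(-18) = -1237/7*(-18) = 22266/7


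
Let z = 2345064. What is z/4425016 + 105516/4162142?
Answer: 639212459709/1151096559017 ≈ 0.55531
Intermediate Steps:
z/4425016 + 105516/4162142 = 2345064/4425016 + 105516/4162142 = 2345064*(1/4425016) + 105516*(1/4162142) = 293133/553127 + 52758/2081071 = 639212459709/1151096559017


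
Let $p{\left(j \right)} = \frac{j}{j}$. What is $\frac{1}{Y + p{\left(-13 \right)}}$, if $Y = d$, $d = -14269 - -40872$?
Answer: $\frac{1}{26604} \approx 3.7588 \cdot 10^{-5}$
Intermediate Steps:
$d = 26603$ ($d = -14269 + 40872 = 26603$)
$p{\left(j \right)} = 1$
$Y = 26603$
$\frac{1}{Y + p{\left(-13 \right)}} = \frac{1}{26603 + 1} = \frac{1}{26604}$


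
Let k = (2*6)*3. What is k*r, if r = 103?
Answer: 3708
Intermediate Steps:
k = 36 (k = 12*3 = 36)
k*r = 36*103 = 3708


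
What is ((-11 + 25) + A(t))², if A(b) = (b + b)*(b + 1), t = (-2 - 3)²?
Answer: 1726596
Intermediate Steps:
t = 25 (t = (-5)² = 25)
A(b) = 2*b*(1 + b) (A(b) = (2*b)*(1 + b) = 2*b*(1 + b))
((-11 + 25) + A(t))² = ((-11 + 25) + 2*25*(1 + 25))² = (14 + 2*25*26)² = (14 + 1300)² = 1314² = 1726596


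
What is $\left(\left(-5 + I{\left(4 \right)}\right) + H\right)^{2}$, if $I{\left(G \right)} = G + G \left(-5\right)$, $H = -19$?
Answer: $1600$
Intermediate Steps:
$I{\left(G \right)} = - 4 G$ ($I{\left(G \right)} = G - 5 G = - 4 G$)
$\left(\left(-5 + I{\left(4 \right)}\right) + H\right)^{2} = \left(\left(-5 - 16\right) - 19\right)^{2} = \left(-21 - 19\right)^{2} = \left(-40\right)^{2} = 1600$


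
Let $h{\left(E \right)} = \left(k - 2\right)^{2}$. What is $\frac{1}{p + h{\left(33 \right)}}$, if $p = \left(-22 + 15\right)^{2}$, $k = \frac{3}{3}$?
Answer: $\frac{1}{50} \approx 0.02$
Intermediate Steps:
$k = 1$ ($k = 3 \cdot \frac{1}{3} = 1$)
$h{\left(E \right)} = 1$ ($h{\left(E \right)} = \left(1 - 2\right)^{2} = \left(-1\right)^{2} = 1$)
$p = 49$ ($p = \left(-7\right)^{2} = 49$)
$\frac{1}{p + h{\left(33 \right)}} = \frac{1}{49 + 1} = \frac{1}{50}$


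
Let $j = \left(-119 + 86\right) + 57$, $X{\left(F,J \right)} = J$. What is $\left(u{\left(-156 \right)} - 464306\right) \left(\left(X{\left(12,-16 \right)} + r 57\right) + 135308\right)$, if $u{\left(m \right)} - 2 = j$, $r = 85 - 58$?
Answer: $-63527896680$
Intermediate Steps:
$r = 27$ ($r = 85 - 58 = 27$)
$j = 24$ ($j = -33 + 57 = 24$)
$u{\left(m \right)} = 26$ ($u{\left(m \right)} = 2 + 24 = 26$)
$\left(u{\left(-156 \right)} - 464306\right) \left(\left(X{\left(12,-16 \right)} + r 57\right) + 135308\right) = \left(26 - 464306\right) \left(\left(-16 + 27 \cdot 57\right) + 135308\right) = - 464280 \left(\left(-16 + 1539\right) + 135308\right) = - 464280 \left(1523 + 135308\right) = \left(-464280\right) 136831 = -63527896680$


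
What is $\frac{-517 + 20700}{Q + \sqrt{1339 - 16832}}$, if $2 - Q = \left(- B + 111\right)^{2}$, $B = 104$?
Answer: $- \frac{948601}{17702} - \frac{20183 i \sqrt{15493}}{17702} \approx -53.587 - 141.92 i$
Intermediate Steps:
$Q = -47$ ($Q = 2 - \left(\left(-1\right) 104 + 111\right)^{2} = 2 - \left(-104 + 111\right)^{2} = 2 - 7^{2} = 2 - 49 = -47$)
$\frac{-517 + 20700}{Q + \sqrt{1339 - 16832}} = \frac{-517 + 20700}{-47 + \sqrt{1339 - 16832}} = \frac{20183}{-47 + \sqrt{-15493}} = \frac{20183}{-47 + i \sqrt{15493}}$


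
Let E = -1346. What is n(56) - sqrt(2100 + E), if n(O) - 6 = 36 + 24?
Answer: 66 - sqrt(754) ≈ 38.541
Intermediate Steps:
n(O) = 66 (n(O) = 6 + (36 + 24) = 6 + 60 = 66)
n(56) - sqrt(2100 + E) = 66 - sqrt(2100 - 1346) = 66 - sqrt(754)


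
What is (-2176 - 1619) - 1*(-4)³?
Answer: -3731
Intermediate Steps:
(-2176 - 1619) - 1*(-4)³ = -3795 - 1*(-64) = -3795 + 64 = -3731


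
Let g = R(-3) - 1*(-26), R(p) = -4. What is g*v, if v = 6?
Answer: 132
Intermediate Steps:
g = 22 (g = -4 - 1*(-26) = -4 + 26 = 22)
g*v = 22*6 = 132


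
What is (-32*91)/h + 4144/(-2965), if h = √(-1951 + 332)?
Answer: -4144/2965 + 2912*I*√1619/1619 ≈ -1.3976 + 72.372*I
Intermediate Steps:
h = I*√1619 (h = √(-1619) = I*√1619 ≈ 40.237*I)
(-32*91)/h + 4144/(-2965) = (-32*91)/((I*√1619)) + 4144/(-2965) = -(-2912)*I*√1619/1619 + 4144*(-1/2965) = 2912*I*√1619/1619 - 4144/2965 = -4144/2965 + 2912*I*√1619/1619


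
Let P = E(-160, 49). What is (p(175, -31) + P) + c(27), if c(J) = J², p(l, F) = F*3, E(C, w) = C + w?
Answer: 525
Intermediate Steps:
p(l, F) = 3*F
P = -111 (P = -160 + 49 = -111)
(p(175, -31) + P) + c(27) = (3*(-31) - 111) + 27² = (-93 - 111) + 729 = -204 + 729 = 525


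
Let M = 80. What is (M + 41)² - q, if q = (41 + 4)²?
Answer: 12616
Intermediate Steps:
q = 2025 (q = 45² = 2025)
(M + 41)² - q = (80 + 41)² - 1*2025 = 121² - 2025 = 14641 - 2025 = 12616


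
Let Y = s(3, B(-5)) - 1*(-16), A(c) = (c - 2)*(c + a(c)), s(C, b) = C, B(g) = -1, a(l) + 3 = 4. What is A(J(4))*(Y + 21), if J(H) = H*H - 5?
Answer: 4320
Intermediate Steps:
J(H) = -5 + H² (J(H) = H² - 5 = -5 + H²)
a(l) = 1 (a(l) = -3 + 4 = 1)
A(c) = (1 + c)*(-2 + c) (A(c) = (c - 2)*(c + 1) = (-2 + c)*(1 + c) = (1 + c)*(-2 + c))
Y = 19 (Y = 3 - 1*(-16) = 3 + 16 = 19)
A(J(4))*(Y + 21) = (-2 + (-5 + 4²)² - (-5 + 4²))*(19 + 21) = (-2 + (-5 + 16)² - (-5 + 16))*40 = (-2 + 11² - 1*11)*40 = (-2 + 121 - 11)*40 = 108*40 = 4320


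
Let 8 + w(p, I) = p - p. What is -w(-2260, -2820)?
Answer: 8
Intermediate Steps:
w(p, I) = -8 (w(p, I) = -8 + (p - p) = -8 + 0 = -8)
-w(-2260, -2820) = -1*(-8) = 8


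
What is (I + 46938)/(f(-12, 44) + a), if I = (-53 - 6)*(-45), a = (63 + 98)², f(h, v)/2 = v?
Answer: 49593/26009 ≈ 1.9068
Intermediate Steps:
f(h, v) = 2*v
a = 25921 (a = 161² = 25921)
I = 2655 (I = -59*(-45) = 2655)
(I + 46938)/(f(-12, 44) + a) = (2655 + 46938)/(2*44 + 25921) = 49593/(88 + 25921) = 49593/26009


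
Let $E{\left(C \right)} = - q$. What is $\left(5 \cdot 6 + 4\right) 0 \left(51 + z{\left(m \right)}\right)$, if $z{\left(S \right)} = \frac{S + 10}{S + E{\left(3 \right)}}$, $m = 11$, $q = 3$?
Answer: $0$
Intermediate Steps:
$E{\left(C \right)} = -3$ ($E{\left(C \right)} = \left(-1\right) 3 = -3$)
$z{\left(S \right)} = \frac{10 + S}{-3 + S}$ ($z{\left(S \right)} = \frac{S + 10}{S - 3} = \frac{10 + S}{-3 + S}$)
$\left(5 \cdot 6 + 4\right) 0 \left(51 + z{\left(m \right)}\right) = \left(5 \cdot 6 + 4\right) 0 \left(51 + \frac{10 + 11}{-3 + 11}\right) = \left(30 + 4\right) 0 \left(51 + \frac{1}{8} \cdot 21\right) = 34 \cdot 0 \left(51 + \frac{1}{8} \cdot 21\right) = 0 \left(51 + \frac{21}{8}\right) = 0 \cdot \frac{429}{8} = 0$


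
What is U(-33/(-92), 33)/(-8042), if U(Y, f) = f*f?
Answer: -1089/8042 ≈ -0.13541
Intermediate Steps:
U(Y, f) = f²
U(-33/(-92), 33)/(-8042) = 33²/(-8042) = 1089*(-1/8042) = -1089/8042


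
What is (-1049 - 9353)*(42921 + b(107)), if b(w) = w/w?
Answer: -446474644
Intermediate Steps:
b(w) = 1
(-1049 - 9353)*(42921 + b(107)) = (-1049 - 9353)*(42921 + 1) = -10402*42922 = -446474644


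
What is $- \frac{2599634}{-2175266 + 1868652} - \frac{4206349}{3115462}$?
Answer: $\frac{486381103473}{68231733262} \approx 7.1284$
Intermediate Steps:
$- \frac{2599634}{-2175266 + 1868652} - \frac{4206349}{3115462} = - \frac{2599634}{-306614} - \frac{600907}{445066} = \left(-2599634\right) \left(- \frac{1}{306614}\right) - \frac{600907}{445066} = \frac{1299817}{153307} - \frac{600907}{445066} = \frac{486381103473}{68231733262}$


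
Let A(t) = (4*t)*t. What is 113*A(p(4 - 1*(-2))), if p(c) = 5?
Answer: 11300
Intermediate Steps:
A(t) = 4*t**2
113*A(p(4 - 1*(-2))) = 113*(4*5**2) = 113*(4*25) = 113*100 = 11300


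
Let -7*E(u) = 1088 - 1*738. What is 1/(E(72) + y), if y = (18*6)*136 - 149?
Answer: 1/14489 ≈ 6.9018e-5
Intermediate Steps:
E(u) = -50 (E(u) = -(1088 - 1*738)/7 = -(1088 - 738)/7 = -⅐*350 = -50)
y = 14539 (y = 108*136 - 149 = 14688 - 149 = 14539)
1/(E(72) + y) = 1/(-50 + 14539) = 1/14489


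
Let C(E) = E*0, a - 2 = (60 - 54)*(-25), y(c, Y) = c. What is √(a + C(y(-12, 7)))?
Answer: 2*I*√37 ≈ 12.166*I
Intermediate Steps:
a = -148 (a = 2 + (60 - 54)*(-25) = 2 + 6*(-25) = 2 - 150 = -148)
C(E) = 0
√(a + C(y(-12, 7))) = √(-148 + 0) = √(-148) = 2*I*√37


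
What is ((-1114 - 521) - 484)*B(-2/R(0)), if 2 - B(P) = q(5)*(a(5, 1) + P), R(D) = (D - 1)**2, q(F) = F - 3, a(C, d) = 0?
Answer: -12714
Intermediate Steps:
q(F) = -3 + F
R(D) = (-1 + D)**2
B(P) = 2 - 2*P (B(P) = 2 - (-3 + 5)*(0 + P) = 2 - 2*P)
((-1114 - 521) - 484)*B(-2/R(0)) = ((-1114 - 521) - 484)*(2 - (-4)/((-1 + 0)**2)) = (-1635 - 484)*(2 - (-4)/((-1)**2)) = -2119*(2 - (-4)/1) = -2119*(2 - (-4)) = -2119*(2 - 2*(-2)) = -2119*(2 + 4) = -2119*6 = -12714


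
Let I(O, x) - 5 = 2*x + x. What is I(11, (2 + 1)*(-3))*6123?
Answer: -134706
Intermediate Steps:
I(O, x) = 5 + 3*x (I(O, x) = 5 + (2*x + x) = 5 + 3*x)
I(11, (2 + 1)*(-3))*6123 = (5 + 3*((2 + 1)*(-3)))*6123 = (5 + 3*(3*(-3)))*6123 = (5 + 3*(-9))*6123 = (5 - 27)*6123 = -22*6123 = -134706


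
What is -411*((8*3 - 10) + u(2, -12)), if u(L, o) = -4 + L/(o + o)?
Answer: -16303/4 ≈ -4075.8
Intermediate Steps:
u(L, o) = -4 + L/(2*o) (u(L, o) = -4 + L/((2*o)) = -4 + (1/(2*o))*L = -4 + L/(2*o))
-411*((8*3 - 10) + u(2, -12)) = -411*((8*3 - 10) + (-4 + (1/2)*2/(-12))) = -411*((24 - 10) + (-4 + (1/2)*2*(-1/12))) = -411*(14 + (-4 - 1/12)) = -411*(14 - 49/12) = -411*119/12 = -16303/4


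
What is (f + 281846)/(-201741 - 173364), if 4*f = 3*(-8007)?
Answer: -1103363/1500420 ≈ -0.73537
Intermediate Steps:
f = -24021/4 (f = (3*(-8007))/4 = (¼)*(-24021) = -24021/4 ≈ -6005.3)
(f + 281846)/(-201741 - 173364) = (-24021/4 + 281846)/(-201741 - 173364) = (1103363/4)/(-375105) = (1103363/4)*(-1/375105) = -1103363/1500420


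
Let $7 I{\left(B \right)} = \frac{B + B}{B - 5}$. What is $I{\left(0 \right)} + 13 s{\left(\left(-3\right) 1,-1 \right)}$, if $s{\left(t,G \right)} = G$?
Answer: $-13$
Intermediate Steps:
$I{\left(B \right)} = \frac{2 B}{7 \left(-5 + B\right)}$ ($I{\left(B \right)} = \frac{\left(B + B\right) \frac{1}{B - 5}}{7} = \frac{2 B \frac{1}{-5 + B}}{7} = \frac{2 B}{7 \left(-5 + B\right)}$)
$I{\left(0 \right)} + 13 s{\left(\left(-3\right) 1,-1 \right)} = \frac{2}{7} \cdot 0 \frac{1}{-5 + 0} + 13 \left(-1\right) = \frac{2}{7} \cdot 0 \frac{1}{-5} - 13 = \frac{2}{7} \cdot 0 \left(- \frac{1}{5}\right) - 13 = 0 - 13 = -13$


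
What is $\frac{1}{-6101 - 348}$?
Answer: $- \frac{1}{6449} \approx -0.00015506$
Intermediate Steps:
$\frac{1}{-6101 - 348} = \frac{1}{-6449} = - \frac{1}{6449}$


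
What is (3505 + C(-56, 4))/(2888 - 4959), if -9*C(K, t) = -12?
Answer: -10519/6213 ≈ -1.6931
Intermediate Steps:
C(K, t) = 4/3 (C(K, t) = -⅑*(-12) = 4/3)
(3505 + C(-56, 4))/(2888 - 4959) = (3505 + 4/3)/(2888 - 4959) = (10519/3)/(-2071) = (10519/3)*(-1/2071) = -10519/6213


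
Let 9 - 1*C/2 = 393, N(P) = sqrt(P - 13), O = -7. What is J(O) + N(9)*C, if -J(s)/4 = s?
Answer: 28 - 1536*I ≈ 28.0 - 1536.0*I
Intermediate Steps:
J(s) = -4*s
N(P) = sqrt(-13 + P)
C = -768 (C = 18 - 2*393 = 18 - 786 = -768)
J(O) + N(9)*C = -4*(-7) + sqrt(-13 + 9)*(-768) = 28 + sqrt(-4)*(-768) = 28 + (2*I)*(-768) = 28 - 1536*I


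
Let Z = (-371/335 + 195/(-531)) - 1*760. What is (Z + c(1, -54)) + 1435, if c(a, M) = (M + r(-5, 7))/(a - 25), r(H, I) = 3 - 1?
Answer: 80130311/118590 ≈ 675.69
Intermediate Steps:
Z = -45151642/59295 (Z = (-371*1/335 + 195*(-1/531)) - 760 = (-371/335 - 65/177) - 760 = -87442/59295 - 760 = -45151642/59295 ≈ -761.47)
r(H, I) = 2
c(a, M) = (2 + M)/(-25 + a) (c(a, M) = (M + 2)/(a - 25) = (2 + M)/(-25 + a))
(Z + c(1, -54)) + 1435 = (-45151642/59295 + (2 - 54)/(-25 + 1)) + 1435 = (-45151642/59295 - 52/(-24)) + 1435 = (-45151642/59295 - 1/24*(-52)) + 1435 = (-45151642/59295 + 13/6) + 1435 = -90046339/118590 + 1435 = 80130311/118590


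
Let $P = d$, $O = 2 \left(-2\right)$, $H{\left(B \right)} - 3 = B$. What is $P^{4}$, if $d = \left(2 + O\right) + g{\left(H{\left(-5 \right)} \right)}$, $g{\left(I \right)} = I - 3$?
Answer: $2401$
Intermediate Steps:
$H{\left(B \right)} = 3 + B$
$O = -4$
$g{\left(I \right)} = -3 + I$
$d = -7$ ($d = \left(2 - 4\right) + \left(-3 + \left(3 - 5\right)\right) = -2 - 5 = -7$)
$P = -7$
$P^{4} = \left(-7\right)^{4} = 2401$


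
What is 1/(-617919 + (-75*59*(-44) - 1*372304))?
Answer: -1/795523 ≈ -1.2570e-6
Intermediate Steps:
1/(-617919 + (-75*59*(-44) - 1*372304)) = 1/(-617919 + (-4425*(-44) - 372304)) = 1/(-617919 + (194700 - 372304)) = 1/(-617919 - 177604) = 1/(-795523) = -1/795523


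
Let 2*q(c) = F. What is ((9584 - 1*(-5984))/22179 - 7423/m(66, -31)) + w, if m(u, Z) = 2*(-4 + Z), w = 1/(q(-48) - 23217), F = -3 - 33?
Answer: 256707111371/2404868970 ≈ 106.74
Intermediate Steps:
F = -36
q(c) = -18 (q(c) = (1/2)*(-36) = -18)
w = -1/23235 (w = 1/(-18 - 23217) = 1/(-23235) = -1/23235 ≈ -4.3039e-5)
m(u, Z) = -8 + 2*Z
((9584 - 1*(-5984))/22179 - 7423/m(66, -31)) + w = ((9584 - 1*(-5984))/22179 - 7423/(-8 + 2*(-31))) - 1/23235 = ((9584 + 5984)*(1/22179) - 7423/(-8 - 62)) - 1/23235 = (15568*(1/22179) - 7423/(-70)) - 1/23235 = (15568/22179 - 7423*(-1/70)) - 1/23235 = (15568/22179 + 7423/70) - 1/23235 = 165724477/1552530 - 1/23235 = 256707111371/2404868970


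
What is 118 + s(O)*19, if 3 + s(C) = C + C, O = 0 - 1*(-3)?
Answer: 175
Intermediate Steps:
O = 3 (O = 0 + 3 = 3)
s(C) = -3 + 2*C (s(C) = -3 + (C + C) = -3 + 2*C)
118 + s(O)*19 = 118 + (-3 + 2*3)*19 = 118 + (-3 + 6)*19 = 118 + 3*19 = 118 + 57 = 175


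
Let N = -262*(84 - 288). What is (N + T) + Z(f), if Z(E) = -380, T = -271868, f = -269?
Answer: -218800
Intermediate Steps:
N = 53448 (N = -262*(-204) = 53448)
(N + T) + Z(f) = (53448 - 271868) - 380 = -218420 - 380 = -218800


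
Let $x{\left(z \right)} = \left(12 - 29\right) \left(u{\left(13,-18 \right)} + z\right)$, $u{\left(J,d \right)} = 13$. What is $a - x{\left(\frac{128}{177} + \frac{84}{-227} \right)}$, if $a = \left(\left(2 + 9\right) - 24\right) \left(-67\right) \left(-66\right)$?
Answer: $- \frac{2300609239}{40179} \approx -57259.0$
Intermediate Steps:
$x{\left(z \right)} = -221 - 17 z$ ($x{\left(z \right)} = \left(12 - 29\right) \left(13 + z\right) = - 17 \left(13 + z\right) = -221 - 17 z$)
$a = -57486$ ($a = \left(11 - 24\right) \left(-67\right) \left(-66\right) = \left(-13\right) \left(-67\right) \left(-66\right) = 871 \left(-66\right) = -57486$)
$a - x{\left(\frac{128}{177} + \frac{84}{-227} \right)} = -57486 - \left(-221 - 17 \left(\frac{128}{177} + \frac{84}{-227}\right)\right) = -57486 - \left(-221 - 17 \left(128 \cdot \frac{1}{177} + 84 \left(- \frac{1}{227}\right)\right)\right) = -57486 - \left(-221 - 17 \left(\frac{128}{177} - \frac{84}{227}\right)\right) = -57486 - \left(-221 - \frac{241196}{40179}\right) = -57486 - - \frac{9120755}{40179} = -57486 + \frac{9120755}{40179} = - \frac{2300609239}{40179}$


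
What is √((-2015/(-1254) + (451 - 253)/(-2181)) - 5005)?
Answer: I*√4158497106465042/911658 ≈ 70.735*I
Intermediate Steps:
√((-2015/(-1254) + (451 - 253)/(-2181)) - 5005) = √((-2015*(-1/1254) + 198*(-1/2181)) - 5005) = √((2015/1254 - 66/727) - 5005) = √(1382141/911658 - 5005) = √(-4561466149/911658) = I*√4158497106465042/911658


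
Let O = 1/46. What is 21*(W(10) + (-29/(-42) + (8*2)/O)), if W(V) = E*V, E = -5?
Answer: 28841/2 ≈ 14421.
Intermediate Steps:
O = 1/46 ≈ 0.021739
W(V) = -5*V
21*(W(10) + (-29/(-42) + (8*2)/O)) = 21*(-5*10 + (-29/(-42) + (8*2)/(1/46))) = 21*(-50 + (-29*(-1/42) + 16*46)) = 21*(-50 + (29/42 + 736)) = 21*(-50 + 30941/42) = 21*(28841/42) = 28841/2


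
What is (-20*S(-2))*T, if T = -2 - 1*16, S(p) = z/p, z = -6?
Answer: 1080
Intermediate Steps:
S(p) = -6/p
T = -18 (T = -2 - 16 = -18)
(-20*S(-2))*T = -(-120)/(-2)*(-18) = -(-120)*(-1)/2*(-18) = -20*3*(-18) = -60*(-18) = 1080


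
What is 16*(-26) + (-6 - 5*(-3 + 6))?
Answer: -437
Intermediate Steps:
16*(-26) + (-6 - 5*(-3 + 6)) = -416 + (-6 - 5*3) = -416 + (-6 - 15) = -416 - 21 = -437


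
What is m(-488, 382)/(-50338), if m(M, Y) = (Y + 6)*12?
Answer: -2328/25169 ≈ -0.092495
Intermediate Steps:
m(M, Y) = 72 + 12*Y (m(M, Y) = (6 + Y)*12 = 72 + 12*Y)
m(-488, 382)/(-50338) = (72 + 12*382)/(-50338) = (72 + 4584)*(-1/50338) = 4656*(-1/50338) = -2328/25169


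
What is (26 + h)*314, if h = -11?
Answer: 4710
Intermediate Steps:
(26 + h)*314 = (26 - 11)*314 = 15*314 = 4710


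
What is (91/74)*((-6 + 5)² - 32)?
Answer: -2821/74 ≈ -38.122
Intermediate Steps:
(91/74)*((-6 + 5)² - 32) = (91*(1/74))*((-1)² - 32) = 91*(1 - 32)/74 = (91/74)*(-31) = -2821/74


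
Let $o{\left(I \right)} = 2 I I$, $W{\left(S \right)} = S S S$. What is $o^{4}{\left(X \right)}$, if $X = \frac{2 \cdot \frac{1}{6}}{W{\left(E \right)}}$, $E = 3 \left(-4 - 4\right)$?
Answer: $\frac{1}{546915026994669633781901471458000896} \approx 1.8284 \cdot 10^{-36}$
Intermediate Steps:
$E = -24$ ($E = 3 \left(-8\right) = -24$)
$W{\left(S \right)} = S^{3}$ ($W{\left(S \right)} = S^{2} S = S^{3}$)
$X = - \frac{1}{41472}$ ($X = \frac{2 \cdot \frac{1}{6}}{\left(-24\right)^{3}} = \frac{2 \cdot \frac{1}{6}}{-13824} = \frac{1}{3} \left(- \frac{1}{13824}\right) = - \frac{1}{41472} \approx -2.4113 \cdot 10^{-5}$)
$o{\left(I \right)} = 2 I^{2}$
$o^{4}{\left(X \right)} = \left(2 \left(- \frac{1}{41472}\right)^{2}\right)^{4} = \left(2 \cdot \frac{1}{1719926784}\right)^{4} = \left(\frac{1}{859963392}\right)^{4} = \frac{1}{546915026994669633781901471458000896}$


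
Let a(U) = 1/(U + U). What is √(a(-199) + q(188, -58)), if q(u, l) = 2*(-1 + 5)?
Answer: √1266834/398 ≈ 2.8280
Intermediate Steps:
q(u, l) = 8 (q(u, l) = 2*4 = 8)
a(U) = 1/(2*U)
√(a(-199) + q(188, -58)) = √((½)/(-199) + 8) = √((½)*(-1/199) + 8) = √(-1/398 + 8) = √(3183/398) = √1266834/398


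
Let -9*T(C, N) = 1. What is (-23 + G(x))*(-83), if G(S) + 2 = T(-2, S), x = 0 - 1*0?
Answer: 18758/9 ≈ 2084.2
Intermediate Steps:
x = 0 (x = 0 + 0 = 0)
T(C, N) = -1/9 (T(C, N) = -1/9*1 = -1/9)
G(S) = -19/9 (G(S) = -2 - 1/9 = -19/9)
(-23 + G(x))*(-83) = (-23 - 19/9)*(-83) = -226/9*(-83) = 18758/9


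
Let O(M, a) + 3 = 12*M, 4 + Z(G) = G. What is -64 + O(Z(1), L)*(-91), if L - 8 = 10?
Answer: 3485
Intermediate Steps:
L = 18 (L = 8 + 10 = 18)
Z(G) = -4 + G
O(M, a) = -3 + 12*M
-64 + O(Z(1), L)*(-91) = -64 + (-3 + 12*(-4 + 1))*(-91) = -64 + (-3 + 12*(-3))*(-91) = -64 + (-3 - 36)*(-91) = -64 - 39*(-91) = -64 + 3549 = 3485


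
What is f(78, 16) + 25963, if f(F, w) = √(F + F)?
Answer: 25963 + 2*√39 ≈ 25976.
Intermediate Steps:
f(F, w) = √2*√F (f(F, w) = √(2*F) = √2*√F)
f(78, 16) + 25963 = √2*√78 + 25963 = 2*√39 + 25963 = 25963 + 2*√39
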